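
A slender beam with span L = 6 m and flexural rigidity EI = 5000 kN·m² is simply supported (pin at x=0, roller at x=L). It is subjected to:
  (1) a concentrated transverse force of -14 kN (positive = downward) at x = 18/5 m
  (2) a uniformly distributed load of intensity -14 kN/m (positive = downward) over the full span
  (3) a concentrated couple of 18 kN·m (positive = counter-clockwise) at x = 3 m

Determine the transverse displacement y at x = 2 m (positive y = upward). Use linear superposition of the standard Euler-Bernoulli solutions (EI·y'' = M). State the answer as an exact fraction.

y(2) = 93493/1875000 m

Load 1 — point force P=-14 kN at a=18/5 m (b=L-a=12/5):
  y_1 = -Pbx(L²-b²-x²)/(6LEI)  [x≤a] = -(-14)·(12/5)·2·(6²-(12/5)²-2²)/(6·6·5000) = 2296/234375 m
Load 2 — uniform load w=-14 kN/m over full span:
  y_2 = -wx(L³-2Lx²+x³)/(24EI) = -(-14)·2·(6³-2·6·2²+2³)/(24·5000) = 77/1875 m
Load 3 — applied couple M₀=18 kN·m at a=3 m (b=L-a=3):
  y_3 = (M₀x³/(6L)+C₁x)/EI  [x≤a] with C₁=M₀(3b²-L²)/(6L)=-9/2 = (18·2³/(6·6)+(-9/2)·2)/5000 = -1/1000 m
Superposition: y = Σ y_i = 93493/1875000 m ≈ 0.049863 m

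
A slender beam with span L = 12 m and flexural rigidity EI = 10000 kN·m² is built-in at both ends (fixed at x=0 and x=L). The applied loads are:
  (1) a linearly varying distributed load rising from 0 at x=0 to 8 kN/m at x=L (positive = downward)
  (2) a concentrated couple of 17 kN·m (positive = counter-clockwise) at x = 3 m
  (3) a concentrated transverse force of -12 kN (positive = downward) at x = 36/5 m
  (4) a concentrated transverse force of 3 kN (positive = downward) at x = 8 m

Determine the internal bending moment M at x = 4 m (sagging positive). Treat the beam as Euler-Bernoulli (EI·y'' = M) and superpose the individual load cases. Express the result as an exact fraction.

M(4) = 12143/6000 kN·m

Load 1 — triangular load w₀=8 kN/m (0→w₀ over full span):
  M_1 = 3w₀Lx/20 - w₀L²/30 - w₀x³/(6L) = 3·8·12·4/20 - 8·12²/30 - 8·4³/(6·12) = 544/45 kN·m
Load 2 — applied couple M₀=17 kN·m at a=3 m (b=L-a=9):
  M_2 = R_Ax - M_A - M₀  [x>a] with R_A=51/32, M_A=-51/16 = (51/32)·4 - (-51/16) - 17 = -119/16 kN·m
Load 3 — point force P=-12 kN at a=36/5 m (b=L-a=24/5):
  M_3 = Pb²(3a+b)x/L³ - Pab²/L²  [x≤a] = (-12)·(24/5)²·(3·(36/5)+(24/5))·4/12³ - (-12)·(36/5)·(24/5)²/12² = -384/125 kN·m
Load 4 — point force P=3 kN at a=8 m (b=L-a=4):
  M_4 = Pb²(3a+b)x/L³ - Pab²/L²  [x≤a] = 3·4²·(3·8+4)·4/12³ - 3·8·4²/12² = 4/9 kN·m
Superposition: M = Σ M_i = 12143/6000 kN·m ≈ 2.023833 kN·m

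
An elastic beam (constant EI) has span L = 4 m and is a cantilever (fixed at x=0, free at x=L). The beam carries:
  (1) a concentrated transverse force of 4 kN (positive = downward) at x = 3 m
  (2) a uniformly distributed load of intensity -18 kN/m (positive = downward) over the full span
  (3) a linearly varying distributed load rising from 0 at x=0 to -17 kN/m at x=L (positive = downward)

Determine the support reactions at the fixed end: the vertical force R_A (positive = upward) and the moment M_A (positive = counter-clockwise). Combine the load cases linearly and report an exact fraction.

R_A = -102 kN, M_A = -668/3 kN·m

Load 1 — point force P=4 kN at a=3 m (b=L-a=1):
  R_A = P = 4 kN
  M_A = Pa = 4·3 = 12 kN·m
Load 2 — uniform load w=-18 kN/m over full span:
  R_A = wL = (-18)·4 = -72 kN
  M_A = wL²/2 = (-18)·4²/2 = -144 kN·m
Load 3 — triangular load w₀=-17 kN/m (0→w₀ over full span):
  R_A = w₀L/2 = (-17)·4/2 = -34 kN
  M_A = w₀L²/3 = (-17)·4²/3 = -272/3 kN·m
Superposition: R_A = -102 kN, M_A = -668/3 kN·m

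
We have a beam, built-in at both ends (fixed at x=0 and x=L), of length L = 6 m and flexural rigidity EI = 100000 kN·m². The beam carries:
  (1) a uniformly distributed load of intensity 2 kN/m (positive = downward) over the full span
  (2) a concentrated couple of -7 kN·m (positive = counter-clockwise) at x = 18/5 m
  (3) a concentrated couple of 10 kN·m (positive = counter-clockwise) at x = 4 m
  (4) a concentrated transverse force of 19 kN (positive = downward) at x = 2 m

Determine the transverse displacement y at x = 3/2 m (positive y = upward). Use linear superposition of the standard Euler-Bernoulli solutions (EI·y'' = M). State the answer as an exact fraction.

Load 1 — uniform load w=2 kN/m over full span:
  y_1 = -wx²(L-x)²/(24EI) = -2·(3/2)²·(6-(3/2))²/(24·100000) = -243/6400000 m
Load 2 — applied couple M₀=-7 kN·m at a=18/5 m (b=L-a=12/5):
  y_2 = (R_Ax³/6 - M_Ax²/2)/EI  [x≤a] with R_A=-42/25, M_A=-56/25 = ((-42/25)·(3/2)³/6 - (-56/25)·(3/2)²/2)/100000 = 63/4000000 m
Load 3 — applied couple M₀=10 kN·m at a=4 m (b=L-a=2):
  y_3 = (R_Ax³/6 - M_Ax²/2)/EI  [x≤a] with R_A=20/9, M_A=10/3 = ((20/9)·(3/2)³/6 - (10/3)·(3/2)²/2)/100000 = -1/40000 m
Load 4 — point force P=19 kN at a=2 m (b=L-a=4):
  y_4 = -Pb²x²(3aL-(3a+b)x)/(6L³EI)  [x≤a] = -19·4²·(3/2)²·(3·2·6-(3·2+4)·(3/2))/(6·6³·100000) = -133/1200000 m
Superposition: y = Σ y_i = -15173/96000000 m ≈ -0.000158 m

y(3/2) = -15173/96000000 m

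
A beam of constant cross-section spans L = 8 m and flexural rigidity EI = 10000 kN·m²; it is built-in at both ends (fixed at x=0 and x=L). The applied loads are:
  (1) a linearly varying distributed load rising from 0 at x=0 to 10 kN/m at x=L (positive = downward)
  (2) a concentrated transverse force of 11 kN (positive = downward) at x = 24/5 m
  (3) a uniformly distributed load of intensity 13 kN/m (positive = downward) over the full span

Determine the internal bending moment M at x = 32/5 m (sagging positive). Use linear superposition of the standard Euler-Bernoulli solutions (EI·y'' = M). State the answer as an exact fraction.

M(32/5) = -1992/625 kN·m

Load 1 — triangular load w₀=10 kN/m (0→w₀ over full span):
  M_1 = 3w₀Lx/20 - w₀L²/30 - w₀x³/(6L) = 3·10·8·(32/5)/20 - 10·8²/30 - 10·(32/5)³/(6·8) = 64/75 kN·m
Load 2 — point force P=11 kN at a=24/5 m (b=L-a=16/5):
  M_2 = Pa²(a+3b)(L-x)/L³ - Pa²b/L²  [x>a] = 11·(24/5)²·((24/5)+3·(16/5))·(8-(32/5))/8³ - 11·(24/5)²·(16/5)/8² = -792/625 kN·m
Load 3 — uniform load w=13 kN/m over full span:
  M_3 = wLx/2 - wL²/12 - wx²/2 = 13·8·(32/5)/2 - 13·8²/12 - 13·(32/5)²/2 = -208/75 kN·m
Superposition: M = Σ M_i = -1992/625 kN·m ≈ -3.187200 kN·m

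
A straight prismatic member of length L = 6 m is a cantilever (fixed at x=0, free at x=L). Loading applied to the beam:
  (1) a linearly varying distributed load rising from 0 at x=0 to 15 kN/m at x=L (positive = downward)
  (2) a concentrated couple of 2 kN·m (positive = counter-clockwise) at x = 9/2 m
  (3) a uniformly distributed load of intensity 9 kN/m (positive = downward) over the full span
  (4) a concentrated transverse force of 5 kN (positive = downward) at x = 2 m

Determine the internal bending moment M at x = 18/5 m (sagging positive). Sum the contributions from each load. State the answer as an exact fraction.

M(18/5) = -1534/25 kN·m

Load 1 — triangular load w₀=15 kN/m (0→w₀ over full span):
  M_1 = w₀Lx/2 - w₀L²/3 - w₀x³/(6L) = 15·6·(18/5)/2 - 15·6²/3 - 15·(18/5)³/(6·6) = -936/25 kN·m
Load 2 — applied couple M₀=2 kN·m at a=9/2 m (b=L-a=3/2):
  M_2 = M₀  [x≤a] = 2 = 2 kN·m
Load 3 — uniform load w=9 kN/m over full span:
  M_3 = -w(L-x)²/2 = -9·(6-(18/5))²/2 = -648/25 kN·m
Load 4 — point force P=5 kN at a=2 m (b=L-a=4):
  M_4 = 0  [x>a] = 0 kN·m
Superposition: M = Σ M_i = -1534/25 kN·m ≈ -61.360000 kN·m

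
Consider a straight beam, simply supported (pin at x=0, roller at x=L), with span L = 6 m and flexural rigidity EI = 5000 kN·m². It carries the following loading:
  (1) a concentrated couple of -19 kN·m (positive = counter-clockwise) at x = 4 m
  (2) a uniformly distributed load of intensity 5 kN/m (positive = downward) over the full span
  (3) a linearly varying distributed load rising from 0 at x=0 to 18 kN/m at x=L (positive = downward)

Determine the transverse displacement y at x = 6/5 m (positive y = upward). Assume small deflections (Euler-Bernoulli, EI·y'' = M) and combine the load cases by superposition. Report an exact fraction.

y(6/5) = -948611/39062500 m

Load 1 — applied couple M₀=-19 kN·m at a=4 m (b=L-a=2):
  y_1 = (M₀x³/(6L)+C₁x)/EI  [x≤a] with C₁=M₀(3b²-L²)/(6L)=38/3 = ((-19)·(6/5)³/(6·6)+(38/3)·(6/5))/5000 = 893/312500 m
Load 2 — uniform load w=5 kN/m over full span:
  y_2 = -wx(L³-2Lx²+x³)/(24EI) = -5·(6/5)·(6³-2·6·(6/5)²+(6/5)³)/(24·5000) = -783/78125 m
Load 3 — triangular load w₀=18 kN/m (0→w₀ over full span):
  y_3 = -w₀x(7L⁴-10L²x²+3x⁴)/(360LEI) = -18·(6/5)·(7·6⁴-10·6²·(6/5)²+3·(6/5)⁴)/(360·6·5000) = -167184/9765625 m
Superposition: y = Σ y_i = -948611/39062500 m ≈ -0.024284 m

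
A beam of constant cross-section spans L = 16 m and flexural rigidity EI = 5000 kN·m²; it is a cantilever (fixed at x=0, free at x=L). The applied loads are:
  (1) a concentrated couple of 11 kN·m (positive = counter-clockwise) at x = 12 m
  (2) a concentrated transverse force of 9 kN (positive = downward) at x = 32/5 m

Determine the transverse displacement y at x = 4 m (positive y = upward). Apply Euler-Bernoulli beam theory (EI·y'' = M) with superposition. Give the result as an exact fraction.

Load 1 — applied couple M₀=11 kN·m at a=12 m (b=L-a=4):
  y_1 = M₀x²/(2EI)  [x≤a] = 11·4²/(2·5000) = 11/625 m
Load 2 — point force P=9 kN at a=32/5 m (b=L-a=48/5):
  y_2 = -Px²(3a-x)/(6EI)  [x≤a] = -9·4²·(3·(32/5)-4)/(6·5000) = -228/3125 m
Superposition: y = Σ y_i = -173/3125 m ≈ -0.055360 m

y(4) = -173/3125 m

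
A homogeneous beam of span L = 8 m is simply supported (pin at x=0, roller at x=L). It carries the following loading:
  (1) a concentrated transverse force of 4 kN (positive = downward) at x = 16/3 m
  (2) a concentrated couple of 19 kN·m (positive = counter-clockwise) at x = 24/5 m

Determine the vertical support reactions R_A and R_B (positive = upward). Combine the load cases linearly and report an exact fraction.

R_A = 89/24 kN, R_B = 7/24 kN

Load 1 — point force P=4 kN at a=16/3 m (b=L-a=8/3):
  R_A = Pb/L = 4·(8/3)/8 = 4/3 kN
  R_B = Pa/L = 4·(16/3)/8 = 8/3 kN
Load 2 — applied couple M₀=19 kN·m at a=24/5 m (b=L-a=16/5):
  R_A = M₀/L = 19/8 kN
  R_B = -M₀/L = -19/8 kN
Superposition: R_A = 89/24 kN, R_B = 7/24 kN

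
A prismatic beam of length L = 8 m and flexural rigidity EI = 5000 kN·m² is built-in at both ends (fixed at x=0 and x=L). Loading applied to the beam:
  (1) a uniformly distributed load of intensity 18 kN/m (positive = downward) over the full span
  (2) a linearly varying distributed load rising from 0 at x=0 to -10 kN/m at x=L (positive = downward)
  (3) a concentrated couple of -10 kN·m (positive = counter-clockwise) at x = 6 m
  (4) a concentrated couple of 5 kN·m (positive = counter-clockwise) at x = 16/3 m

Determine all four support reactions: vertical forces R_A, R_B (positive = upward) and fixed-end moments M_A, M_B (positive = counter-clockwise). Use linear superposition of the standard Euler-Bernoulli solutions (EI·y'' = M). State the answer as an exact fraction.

R_A = 5705/96 kN, M_A = 1757/24 kN·m, R_B = 4279/96 kN, M_B = -497/8 kN·m

Load 1 — uniform load w=18 kN/m over full span:
  R_A = wL/2 = 18·8/2 = 72 kN
  M_A = wL²/12 = 18·8²/12 = 96 kN·m
  R_B = wL/2 = 18·8/2 = 72 kN
  M_B = -wL²/12 = -18·8²/12 = -96 kN·m
Load 2 — triangular load w₀=-10 kN/m (0→w₀ over full span):
  R_A = 3w₀L/20 = 3·(-10)·8/20 = -12 kN
  M_A = w₀L²/30 = (-10)·8²/30 = -64/3 kN·m
  R_B = 7w₀L/20 = 7·(-10)·8/20 = -28 kN
  M_B = -w₀L²/20 = -(-10)·8²/20 = 32 kN·m
Load 3 — applied couple M₀=-10 kN·m at a=6 m (b=L-a=2):
  R_A = 6M₀ab/L³ = 6·(-10)·6·2/8³ = -45/32 kN
  M_A = M₀b(2a-b)/L² = (-10)·2·(2·6-2)/8² = -25/8 kN·m
  R_B = -6M₀ab/L³ = -6·(-10)·6·2/8³ = 45/32 kN
  M_B = M₀a(2b-a)/L² = (-10)·6·(2·2-6)/8² = 15/8 kN·m
Load 4 — applied couple M₀=5 kN·m at a=16/3 m (b=L-a=8/3):
  R_A = 6M₀ab/L³ = 6·5·(16/3)·(8/3)/8³ = 5/6 kN
  M_A = M₀b(2a-b)/L² = 5·(8/3)·(2·(16/3)-(8/3))/8² = 5/3 kN·m
  R_B = -6M₀ab/L³ = -6·5·(16/3)·(8/3)/8³ = -5/6 kN
  M_B = M₀a(2b-a)/L² = 5·(16/3)·(2·(8/3)-(16/3))/8² = 0 kN·m
Superposition: R_A = 5705/96 kN, M_A = 1757/24 kN·m, R_B = 4279/96 kN, M_B = -497/8 kN·m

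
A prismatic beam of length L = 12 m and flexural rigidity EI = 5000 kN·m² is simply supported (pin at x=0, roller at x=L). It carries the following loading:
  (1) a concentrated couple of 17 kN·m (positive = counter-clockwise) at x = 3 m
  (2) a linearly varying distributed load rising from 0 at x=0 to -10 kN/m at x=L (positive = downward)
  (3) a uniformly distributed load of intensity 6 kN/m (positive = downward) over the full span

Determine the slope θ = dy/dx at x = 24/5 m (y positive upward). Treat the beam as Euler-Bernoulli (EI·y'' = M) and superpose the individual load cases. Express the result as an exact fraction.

Load 1 — applied couple M₀=17 kN·m at a=3 m (b=L-a=9):
  θ_1 = (M₀x²/(2L)-M₀(x-a)+C₁)/EI  [x>a] with C₁=M₀(3b²-L²)/(6L)=187/8 = (17·(24/5)²/(2·12)-17·((24/5)-3)+(187/8))/5000 = 1819/1000000 rad
Load 2 — triangular load w₀=-10 kN/m (0→w₀ over full span):
  θ_2 = -w₀(7L⁴-30L²x²+15x⁴)/(360LEI) = -(-10)·(7·12⁴-30·12²·(24/5)²+15·(24/5)⁴)/(360·12·5000) = 1938/78125 rad
Load 3 — uniform load w=6 kN/m over full span:
  θ_3 = -w(L³-6Lx²+4x³)/(24EI) = -6·(12³-6·12·(24/5)²+4·(24/5)³)/(24·5000) = -1998/78125 rad
Superposition: θ = Σ θ_i = 1051/1000000 rad ≈ 0.001051 rad

θ(24/5) = 1051/1000000 rad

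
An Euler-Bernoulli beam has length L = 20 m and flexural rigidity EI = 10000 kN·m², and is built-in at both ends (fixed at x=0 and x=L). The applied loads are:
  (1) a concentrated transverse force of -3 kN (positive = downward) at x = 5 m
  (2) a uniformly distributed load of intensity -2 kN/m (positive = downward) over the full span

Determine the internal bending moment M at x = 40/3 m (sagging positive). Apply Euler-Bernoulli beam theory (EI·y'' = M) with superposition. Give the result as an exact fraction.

Load 1 — point force P=-3 kN at a=5 m (b=L-a=15):
  M_1 = Pa²(a+3b)(L-x)/L³ - Pa²b/L²  [x>a] = (-3)·5²·(5+3·15)·(20-(40/3))/20³ - (-3)·5²·15/20² = -5/16 kN·m
Load 2 — uniform load w=-2 kN/m over full span:
  M_2 = wLx/2 - wL²/12 - wx²/2 = (-2)·20·(40/3)/2 - (-2)·20²/12 - (-2)·(40/3)²/2 = -200/9 kN·m
Superposition: M = Σ M_i = -3245/144 kN·m ≈ -22.534722 kN·m

M(40/3) = -3245/144 kN·m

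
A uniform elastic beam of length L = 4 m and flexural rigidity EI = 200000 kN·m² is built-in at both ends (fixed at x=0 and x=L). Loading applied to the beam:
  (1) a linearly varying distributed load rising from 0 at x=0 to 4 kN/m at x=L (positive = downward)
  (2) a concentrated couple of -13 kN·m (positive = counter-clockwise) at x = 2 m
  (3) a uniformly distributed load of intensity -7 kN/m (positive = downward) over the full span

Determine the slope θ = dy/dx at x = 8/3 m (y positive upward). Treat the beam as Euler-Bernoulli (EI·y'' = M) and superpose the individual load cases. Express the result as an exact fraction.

θ(8/3) = -77/7593750 rad

Load 1 — triangular load w₀=4 kN/m (0→w₀ over full span):
  θ_1 = -w₀(2x(L-x)(L-2x)(x+2L)+x²(L-x)²)/(120LEI) = -4·(2·(8/3)·(4-(8/3))·(4-2·(8/3))·((8/3)+2·4)+(8/3)²·(4-(8/3))²)/(120·4·200000) = 14/3796875 rad
Load 2 — applied couple M₀=-13 kN·m at a=2 m (b=L-a=2):
  θ_2 = (R_Ax²/2 - M_Ax - M₀(x-a))/EI  [x>a] with R_A=-39/8, M_A=-13/4 = ((-39/8)·(8/3)²/2 - (-13/4)·(8/3) - (-13)·((8/3)-2))/200000 = 0 rad
Load 3 — uniform load w=-7 kN/m over full span:
  θ_3 = -wx(L-x)(L-2x)/(12EI) = -(-7)·(8/3)·(4-(8/3))·(4-2·(8/3))/(12·200000) = -7/506250 rad
Superposition: θ = Σ θ_i = -77/7593750 rad ≈ -0.000010 rad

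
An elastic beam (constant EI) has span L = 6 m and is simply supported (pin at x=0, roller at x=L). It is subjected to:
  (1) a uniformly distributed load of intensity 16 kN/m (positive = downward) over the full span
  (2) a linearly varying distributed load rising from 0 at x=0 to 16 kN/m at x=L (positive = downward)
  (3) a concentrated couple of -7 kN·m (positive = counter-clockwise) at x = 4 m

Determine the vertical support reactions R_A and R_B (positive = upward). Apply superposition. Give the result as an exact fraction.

R_A = 377/6 kN, R_B = 487/6 kN

Load 1 — uniform load w=16 kN/m over full span:
  R_A = wL/2 = 16·6/2 = 48 kN
  R_B = wL/2 = 16·6/2 = 48 kN
Load 2 — triangular load w₀=16 kN/m (0→w₀ over full span):
  R_A = w₀L/6 = 16·6/6 = 16 kN
  R_B = w₀L/3 = 16·6/3 = 32 kN
Load 3 — applied couple M₀=-7 kN·m at a=4 m (b=L-a=2):
  R_A = M₀/L = (-7)/6 = -7/6 kN
  R_B = -M₀/L = -(-7)/6 = 7/6 kN
Superposition: R_A = 377/6 kN, R_B = 487/6 kN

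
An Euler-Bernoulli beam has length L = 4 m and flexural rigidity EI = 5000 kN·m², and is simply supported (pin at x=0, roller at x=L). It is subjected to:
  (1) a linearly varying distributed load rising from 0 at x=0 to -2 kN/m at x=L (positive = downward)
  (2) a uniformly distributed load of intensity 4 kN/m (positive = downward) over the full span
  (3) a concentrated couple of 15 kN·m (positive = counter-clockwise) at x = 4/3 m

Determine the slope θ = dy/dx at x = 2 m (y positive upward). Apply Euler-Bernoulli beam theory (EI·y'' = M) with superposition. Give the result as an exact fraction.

Load 1 — triangular load w₀=-2 kN/m (0→w₀ over full span):
  θ_1 = -w₀(7L⁴-30L²x²+15x⁴)/(360LEI) = -(-2)·(7·4⁴-30·4²·2²+15·2⁴)/(360·4·5000) = 7/225000 rad
Load 2 — uniform load w=4 kN/m over full span:
  θ_2 = -w(L³-6Lx²+4x³)/(24EI) = -4·(4³-6·4·2²+4·2³)/(24·5000) = 0 rad
Load 3 — applied couple M₀=15 kN·m at a=4/3 m (b=L-a=8/3):
  θ_3 = (M₀x²/(2L)-M₀(x-a)+C₁)/EI  [x>a] with C₁=M₀(3b²-L²)/(6L)=10/3 = (15·2²/(2·4)-15·(2-(4/3))+(10/3))/5000 = 1/6000 rad
Superposition: θ = Σ θ_i = 89/450000 rad ≈ 0.000198 rad

θ(2) = 89/450000 rad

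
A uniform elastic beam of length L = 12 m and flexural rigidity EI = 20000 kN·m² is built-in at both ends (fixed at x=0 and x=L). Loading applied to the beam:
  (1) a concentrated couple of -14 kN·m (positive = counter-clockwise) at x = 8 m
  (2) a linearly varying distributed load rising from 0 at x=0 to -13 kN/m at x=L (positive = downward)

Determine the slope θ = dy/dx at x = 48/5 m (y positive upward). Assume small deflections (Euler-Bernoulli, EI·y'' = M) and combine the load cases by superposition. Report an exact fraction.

θ(48/5) = -3919/781250 rad

Load 1 — applied couple M₀=-14 kN·m at a=8 m (b=L-a=4):
  θ_1 = (R_Ax²/2 - M_Ax - M₀(x-a))/EI  [x>a] with R_A=-14/9, M_A=-14/3 = ((-14/9)·(48/5)²/2 - (-14/3)·(48/5) - (-14)·((48/5)-8))/20000 = -7/31250 rad
Load 2 — triangular load w₀=-13 kN/m (0→w₀ over full span):
  θ_2 = -w₀(2x(L-x)(L-2x)(x+2L)+x²(L-x)²)/(120LEI) = -(-13)·(2·(48/5)·(12-(48/5))·(12-2·(48/5))·((48/5)+2·12)+(48/5)²·(12-(48/5))²)/(120·12·20000) = -1872/390625 rad
Superposition: θ = Σ θ_i = -3919/781250 rad ≈ -0.005016 rad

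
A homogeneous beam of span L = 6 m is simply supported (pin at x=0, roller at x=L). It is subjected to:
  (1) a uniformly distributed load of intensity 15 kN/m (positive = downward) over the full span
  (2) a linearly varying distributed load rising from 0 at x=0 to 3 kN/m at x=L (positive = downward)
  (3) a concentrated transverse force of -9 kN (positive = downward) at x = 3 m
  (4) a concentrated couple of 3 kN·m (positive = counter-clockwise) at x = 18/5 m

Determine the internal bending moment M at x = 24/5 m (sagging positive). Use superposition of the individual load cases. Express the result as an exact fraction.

M(24/5) = 5298/125 kN·m

Load 1 — uniform load w=15 kN/m over full span:
  M_1 = wx(L-x)/2 = 15·(24/5)·(6-(24/5))/2 = 216/5 kN·m
Load 2 — triangular load w₀=3 kN/m (0→w₀ over full span):
  M_2 = w₀Lx/6 - w₀x³/(6L) = 3·6·(24/5)/6 - 3·(24/5)³/(6·6) = 648/125 kN·m
Load 3 — point force P=-9 kN at a=3 m (b=L-a=3):
  M_3 = Pa(L-x)/L  [x>a] = (-9)·3·(6-(24/5))/6 = -27/5 kN·m
Load 4 — applied couple M₀=3 kN·m at a=18/5 m (b=L-a=12/5):
  M_4 = M₀x/L - M₀  [x>a] = 3·(24/5)/6 - 3 = -3/5 kN·m
Superposition: M = Σ M_i = 5298/125 kN·m ≈ 42.384000 kN·m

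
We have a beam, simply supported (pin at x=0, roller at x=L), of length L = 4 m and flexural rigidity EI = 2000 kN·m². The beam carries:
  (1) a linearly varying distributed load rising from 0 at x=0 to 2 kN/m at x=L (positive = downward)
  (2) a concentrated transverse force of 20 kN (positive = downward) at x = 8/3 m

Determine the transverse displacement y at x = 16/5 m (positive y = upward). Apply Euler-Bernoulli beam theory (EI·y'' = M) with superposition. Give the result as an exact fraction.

Load 1 — triangular load w₀=2 kN/m (0→w₀ over full span):
  y_1 = -w₀x(7L⁴-10L²x²+3x⁴)/(360LEI) = -2·(16/5)·(7·4⁴-10·4²·(16/5)²+3·(16/5)⁴)/(360·4·2000) = -2032/1953125 m
Load 2 — point force P=20 kN at a=8/3 m (b=L-a=4/3):
  y_2 = -Pa(L-x)(2Lx-a²-x²)/(6LEI)  [x>a] = -20·(8/3)·(4-(16/5))·(2·4·(16/5)-(8/3)²-(16/5)²)/(6·4·2000) = -1856/253125 m
Superposition: y = Σ y_i = -1324592/158203125 m ≈ -0.008373 m

y(16/5) = -1324592/158203125 m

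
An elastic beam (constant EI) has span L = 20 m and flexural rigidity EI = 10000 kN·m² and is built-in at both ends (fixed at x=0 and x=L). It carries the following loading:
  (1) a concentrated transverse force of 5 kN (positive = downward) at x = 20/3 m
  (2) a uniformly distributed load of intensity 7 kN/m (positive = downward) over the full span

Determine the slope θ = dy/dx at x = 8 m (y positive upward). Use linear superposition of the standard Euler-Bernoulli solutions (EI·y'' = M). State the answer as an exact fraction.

Load 1 — point force P=5 kN at a=20/3 m (b=L-a=40/3):
  θ_1 = Pa²(L-x)(2bL-(3b+a)(L-x))/(2L³EI)  [x>a] = 5·(20/3)²·(20-8)·(2·(40/3)·20-(3·(40/3)+(20/3))·(20-8))/(2·20³·10000) = -1/2250 rad
Load 2 — uniform load w=7 kN/m over full span:
  θ_2 = -wx(L-x)(L-2x)/(12EI) = -7·8·(20-8)·(20-2·8)/(12·10000) = -14/625 rad
Superposition: θ = Σ θ_i = -257/11250 rad ≈ -0.022844 rad

θ(8) = -257/11250 rad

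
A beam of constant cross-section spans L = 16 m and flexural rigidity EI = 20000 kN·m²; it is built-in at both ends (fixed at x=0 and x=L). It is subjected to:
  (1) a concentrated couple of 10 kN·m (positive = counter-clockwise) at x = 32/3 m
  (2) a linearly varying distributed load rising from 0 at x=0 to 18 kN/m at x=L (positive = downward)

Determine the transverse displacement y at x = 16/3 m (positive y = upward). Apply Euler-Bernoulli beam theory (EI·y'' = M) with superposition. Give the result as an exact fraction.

Load 1 — applied couple M₀=10 kN·m at a=32/3 m (b=L-a=16/3):
  y_1 = (R_Ax³/6 - M_Ax²/2)/EI  [x≤a] with R_A=5/6, M_A=10/3 = ((5/6)·(16/3)³/6 - (10/3)·(16/3)²/2)/20000 = -8/6075 m
Load 2 — triangular load w₀=18 kN/m (0→w₀ over full span):
  y_2 = -w₀x²(L-x)²(x+2L)/(120LEI) = -18·(16/3)²·(16-(16/3))²·((16/3)+2·16)/(120·16·20000) = -14336/253125 m
Superposition: y = Σ y_i = -44008/759375 m ≈ -0.057953 m

y(16/3) = -44008/759375 m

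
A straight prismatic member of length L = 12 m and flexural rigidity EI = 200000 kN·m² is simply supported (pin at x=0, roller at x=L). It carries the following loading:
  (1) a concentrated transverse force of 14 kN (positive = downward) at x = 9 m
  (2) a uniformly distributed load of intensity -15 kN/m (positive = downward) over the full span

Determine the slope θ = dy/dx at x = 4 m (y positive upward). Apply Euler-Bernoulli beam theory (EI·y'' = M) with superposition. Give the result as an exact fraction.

Load 1 — point force P=14 kN at a=9 m (b=L-a=3):
  θ_1 = -Pb(L²-b²-3x²)/(6LEI)  [x≤a] = -14·3·(12²-3²-3·4²)/(6·12·200000) = -203/800000 rad
Load 2 — uniform load w=-15 kN/m over full span:
  θ_2 = -w(L³-6Lx²+4x³)/(24EI) = -(-15)·(12³-6·12·4²+4·4³)/(24·200000) = 13/5000 rad
Superposition: θ = Σ θ_i = 1877/800000 rad ≈ 0.002346 rad

θ(4) = 1877/800000 rad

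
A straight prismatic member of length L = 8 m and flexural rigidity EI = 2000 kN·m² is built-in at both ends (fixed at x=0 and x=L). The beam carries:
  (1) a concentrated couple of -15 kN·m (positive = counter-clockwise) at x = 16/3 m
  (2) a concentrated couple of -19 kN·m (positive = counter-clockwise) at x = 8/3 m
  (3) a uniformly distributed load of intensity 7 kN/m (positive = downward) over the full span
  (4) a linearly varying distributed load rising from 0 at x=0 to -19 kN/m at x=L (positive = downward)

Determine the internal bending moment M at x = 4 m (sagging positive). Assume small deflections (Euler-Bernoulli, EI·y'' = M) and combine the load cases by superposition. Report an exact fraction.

Load 1 — applied couple M₀=-15 kN·m at a=16/3 m (b=L-a=8/3):
  M_1 = R_Ax - M_A  [x≤a] with R_A=-5/2, M_A=-5 = (-5/2)·4 - (-5) = -5 kN·m
Load 2 — applied couple M₀=-19 kN·m at a=8/3 m (b=L-a=16/3):
  M_2 = R_Ax - M_A - M₀  [x>a] with R_A=-19/6, M_A=0 = (-19/6)·4 - 0 - (-19) = 19/3 kN·m
Load 3 — uniform load w=7 kN/m over full span:
  M_3 = wLx/2 - wL²/12 - wx²/2 = 7·8·4/2 - 7·8²/12 - 7·4²/2 = 56/3 kN·m
Load 4 — triangular load w₀=-19 kN/m (0→w₀ over full span):
  M_4 = 3w₀Lx/20 - w₀L²/30 - w₀x³/(6L) = 3·(-19)·8·4/20 - (-19)·8²/30 - (-19)·4³/(6·8) = -76/3 kN·m
Superposition: M = Σ M_i = -16/3 kN·m ≈ -5.333333 kN·m

M(4) = -16/3 kN·m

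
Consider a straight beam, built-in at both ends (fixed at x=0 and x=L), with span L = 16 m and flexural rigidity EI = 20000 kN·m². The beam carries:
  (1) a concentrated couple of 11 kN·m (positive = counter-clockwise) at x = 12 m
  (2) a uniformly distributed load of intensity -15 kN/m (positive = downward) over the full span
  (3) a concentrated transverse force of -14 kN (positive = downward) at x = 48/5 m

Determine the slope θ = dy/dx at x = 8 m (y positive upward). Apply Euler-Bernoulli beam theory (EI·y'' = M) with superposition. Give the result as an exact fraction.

Load 1 — applied couple M₀=11 kN·m at a=12 m (b=L-a=4):
  θ_1 = (R_Ax²/2 - M_Ax)/EI  [x≤a] with R_A=99/128, M_A=55/16 = ((99/128)·8²/2 - (55/16)·8)/20000 = -11/80000 rad
Load 2 — uniform load w=-15 kN/m over full span:
  θ_2 = -wx(L-x)(L-2x)/(12EI) = -(-15)·8·(16-8)·(16-2·8)/(12·20000) = 0 rad
Load 3 — point force P=-14 kN at a=48/5 m (b=L-a=32/5):
  θ_3 = -Pb²x(2aL-(3a+b)x)/(2L³EI)  [x≤a] = -(-14)·(32/5)²·8·(2·(48/5)·16-(3·(48/5)+(32/5))·8)/(2·16³·20000) = 56/78125 rad
Superposition: θ = Σ θ_i = 5793/10000000 rad ≈ 0.000579 rad

θ(8) = 5793/10000000 rad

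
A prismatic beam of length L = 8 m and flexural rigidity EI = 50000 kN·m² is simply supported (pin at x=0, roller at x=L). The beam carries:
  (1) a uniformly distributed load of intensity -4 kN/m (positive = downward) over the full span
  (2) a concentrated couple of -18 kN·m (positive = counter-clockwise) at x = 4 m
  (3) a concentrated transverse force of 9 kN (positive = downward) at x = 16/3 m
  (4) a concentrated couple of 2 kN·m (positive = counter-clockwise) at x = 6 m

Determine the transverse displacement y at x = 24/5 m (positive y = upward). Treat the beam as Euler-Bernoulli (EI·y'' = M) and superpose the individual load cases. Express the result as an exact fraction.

y(24/5) = 51197/23437500 m

Load 1 — uniform load w=-4 kN/m over full span:
  y_1 = -wx(L³-2Lx²+x³)/(24EI) = -(-4)·(24/5)·(8³-2·8·(24/5)²+(24/5)³)/(24·50000) = 7936/1953125 m
Load 2 — applied couple M₀=-18 kN·m at a=4 m (b=L-a=4):
  y_2 = (M₀x³/(6L)-M₀(x-a)²/2+C₁x)/EI  [x>a] with C₁=M₀(3b²-L²)/(6L)=6 = ((-18)·(24/5)³/(6·8)-(-18)·((24/5)-4)²/2+6·(24/5))/50000 = -54/390625 m
Load 3 — point force P=9 kN at a=16/3 m (b=L-a=8/3):
  y_3 = -Pbx(L²-b²-x²)/(6LEI)  [x≤a] = -9·(8/3)·(24/5)·(8²-(8/3)²-(24/5)²)/(6·8·50000) = -1904/1171875 m
Load 4 — applied couple M₀=2 kN·m at a=6 m (b=L-a=2):
  y_4 = (M₀x³/(6L)+C₁x)/EI  [x≤a] with C₁=M₀(3b²-L²)/(6L)=-13/6 = (2·(24/5)³/(6·8)+(-13/6)·(24/5))/50000 = -181/1562500 m
Superposition: y = Σ y_i = 51197/23437500 m ≈ 0.002184 m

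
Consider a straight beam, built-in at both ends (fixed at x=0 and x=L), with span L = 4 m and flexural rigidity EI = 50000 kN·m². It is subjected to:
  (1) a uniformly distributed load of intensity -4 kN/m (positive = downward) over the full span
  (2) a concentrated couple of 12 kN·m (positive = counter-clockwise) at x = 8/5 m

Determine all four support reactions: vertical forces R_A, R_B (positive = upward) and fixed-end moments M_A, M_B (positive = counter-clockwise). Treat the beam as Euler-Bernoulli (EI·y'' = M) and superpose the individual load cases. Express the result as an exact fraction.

Load 1 — uniform load w=-4 kN/m over full span:
  R_A = wL/2 = (-4)·4/2 = -8 kN
  M_A = wL²/12 = (-4)·4²/12 = -16/3 kN·m
  R_B = wL/2 = (-4)·4/2 = -8 kN
  M_B = -wL²/12 = -(-4)·4²/12 = 16/3 kN·m
Load 2 — applied couple M₀=12 kN·m at a=8/5 m (b=L-a=12/5):
  R_A = 6M₀ab/L³ = 6·12·(8/5)·(12/5)/4³ = 108/25 kN
  M_A = M₀b(2a-b)/L² = 12·(12/5)·(2·(8/5)-(12/5))/4² = 36/25 kN·m
  R_B = -6M₀ab/L³ = -6·12·(8/5)·(12/5)/4³ = -108/25 kN
  M_B = M₀a(2b-a)/L² = 12·(8/5)·(2·(12/5)-(8/5))/4² = 96/25 kN·m
Superposition: R_A = -92/25 kN, M_A = -292/75 kN·m, R_B = -308/25 kN, M_B = 688/75 kN·m

R_A = -92/25 kN, M_A = -292/75 kN·m, R_B = -308/25 kN, M_B = 688/75 kN·m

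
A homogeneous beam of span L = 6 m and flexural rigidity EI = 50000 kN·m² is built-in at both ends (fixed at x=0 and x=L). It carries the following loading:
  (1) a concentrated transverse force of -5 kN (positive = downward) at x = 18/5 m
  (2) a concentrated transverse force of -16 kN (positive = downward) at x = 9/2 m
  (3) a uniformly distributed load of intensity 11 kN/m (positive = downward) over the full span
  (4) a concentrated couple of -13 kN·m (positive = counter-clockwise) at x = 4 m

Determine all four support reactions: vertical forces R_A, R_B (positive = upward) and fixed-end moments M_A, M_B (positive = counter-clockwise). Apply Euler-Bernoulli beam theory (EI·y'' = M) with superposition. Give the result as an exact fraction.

Load 1 — point force P=-5 kN at a=18/5 m (b=L-a=12/5):
  R_A = Pb²(3a+b)/L³ = (-5)·(12/5)²·(3·(18/5)+(12/5))/6³ = -44/25 kN
  M_A = Pab²/L² = (-5)·(18/5)·(12/5)²/6² = -72/25 kN·m
  R_B = Pa²(a+3b)/L³ = (-5)·(18/5)²·((18/5)+3·(12/5))/6³ = -81/25 kN
  M_B = -Pa²b/L² = -(-5)·(18/5)²·(12/5)/6² = 108/25 kN·m
Load 2 — point force P=-16 kN at a=9/2 m (b=L-a=3/2):
  R_A = Pb²(3a+b)/L³ = (-16)·(3/2)²·(3·(9/2)+(3/2))/6³ = -5/2 kN
  M_A = Pab²/L² = (-16)·(9/2)·(3/2)²/6² = -9/2 kN·m
  R_B = Pa²(a+3b)/L³ = (-16)·(9/2)²·((9/2)+3·(3/2))/6³ = -27/2 kN
  M_B = -Pa²b/L² = -(-16)·(9/2)²·(3/2)/6² = 27/2 kN·m
Load 3 — uniform load w=11 kN/m over full span:
  R_A = wL/2 = 11·6/2 = 33 kN
  M_A = wL²/12 = 11·6²/12 = 33 kN·m
  R_B = wL/2 = 11·6/2 = 33 kN
  M_B = -wL²/12 = -11·6²/12 = -33 kN·m
Load 4 — applied couple M₀=-13 kN·m at a=4 m (b=L-a=2):
  R_A = 6M₀ab/L³ = 6·(-13)·4·2/6³ = -26/9 kN
  M_A = M₀b(2a-b)/L² = (-13)·2·(2·4-2)/6² = -13/3 kN·m
  R_B = -6M₀ab/L³ = -6·(-13)·4·2/6³ = 26/9 kN
  M_B = M₀a(2b-a)/L² = (-13)·4·(2·2-4)/6² = 0 kN·m
Superposition: R_A = 11633/450 kN, M_A = 3193/150 kN·m, R_B = 8617/450 kN, M_B = -759/50 kN·m

R_A = 11633/450 kN, M_A = 3193/150 kN·m, R_B = 8617/450 kN, M_B = -759/50 kN·m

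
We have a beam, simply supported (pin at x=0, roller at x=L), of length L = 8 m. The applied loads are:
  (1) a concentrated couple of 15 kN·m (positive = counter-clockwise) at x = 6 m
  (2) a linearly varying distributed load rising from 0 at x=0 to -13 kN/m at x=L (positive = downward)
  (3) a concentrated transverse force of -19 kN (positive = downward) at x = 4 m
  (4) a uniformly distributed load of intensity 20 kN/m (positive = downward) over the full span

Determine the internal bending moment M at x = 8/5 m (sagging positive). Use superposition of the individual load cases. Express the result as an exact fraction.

Load 1 — applied couple M₀=15 kN·m at a=6 m (b=L-a=2):
  M_1 = M₀x/L  [x≤a] = 15·(8/5)/8 = 3 kN·m
Load 2 — triangular load w₀=-13 kN/m (0→w₀ over full span):
  M_2 = w₀Lx/6 - w₀x³/(6L) = (-13)·8·(8/5)/6 - (-13)·(8/5)³/(6·8) = -3328/125 kN·m
Load 3 — point force P=-19 kN at a=4 m (b=L-a=4):
  M_3 = Pbx/L  [x≤a] = (-19)·4·(8/5)/8 = -76/5 kN·m
Load 4 — uniform load w=20 kN/m over full span:
  M_4 = wx(L-x)/2 = 20·(8/5)·(8-(8/5))/2 = 512/5 kN·m
Superposition: M = Σ M_i = 7947/125 kN·m ≈ 63.576000 kN·m

M(8/5) = 7947/125 kN·m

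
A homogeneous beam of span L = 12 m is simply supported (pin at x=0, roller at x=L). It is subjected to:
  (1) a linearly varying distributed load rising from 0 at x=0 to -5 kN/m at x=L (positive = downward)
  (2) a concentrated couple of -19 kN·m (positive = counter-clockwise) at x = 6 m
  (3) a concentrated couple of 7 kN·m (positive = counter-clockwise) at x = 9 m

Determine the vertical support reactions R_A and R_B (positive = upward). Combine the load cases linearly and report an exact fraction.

Load 1 — triangular load w₀=-5 kN/m (0→w₀ over full span):
  R_A = w₀L/6 = (-5)·12/6 = -10 kN
  R_B = w₀L/3 = (-5)·12/3 = -20 kN
Load 2 — applied couple M₀=-19 kN·m at a=6 m (b=L-a=6):
  R_A = M₀/L = (-19)/12 = -19/12 kN
  R_B = -M₀/L = -(-19)/12 = 19/12 kN
Load 3 — applied couple M₀=7 kN·m at a=9 m (b=L-a=3):
  R_A = M₀/L = 7/12 kN
  R_B = -M₀/L = -7/12 kN
Superposition: R_A = -11 kN, R_B = -19 kN

R_A = -11 kN, R_B = -19 kN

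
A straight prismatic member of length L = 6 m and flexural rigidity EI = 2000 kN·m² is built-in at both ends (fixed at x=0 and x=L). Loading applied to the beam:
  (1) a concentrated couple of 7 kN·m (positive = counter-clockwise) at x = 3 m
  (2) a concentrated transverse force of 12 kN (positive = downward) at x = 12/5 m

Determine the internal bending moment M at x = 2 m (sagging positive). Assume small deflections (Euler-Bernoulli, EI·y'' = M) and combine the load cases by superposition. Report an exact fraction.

M(2) = 3467/500 kN·m

Load 1 — applied couple M₀=7 kN·m at a=3 m (b=L-a=3):
  M_1 = R_Ax - M_A  [x≤a] with R_A=7/4, M_A=7/4 = (7/4)·2 - (7/4) = 7/4 kN·m
Load 2 — point force P=12 kN at a=12/5 m (b=L-a=18/5):
  M_2 = Pb²(3a+b)x/L³ - Pab²/L²  [x≤a] = 12·(18/5)²·(3·(12/5)+(18/5))·2/6³ - 12·(12/5)·(18/5)²/6² = 648/125 kN·m
Superposition: M = Σ M_i = 3467/500 kN·m ≈ 6.934000 kN·m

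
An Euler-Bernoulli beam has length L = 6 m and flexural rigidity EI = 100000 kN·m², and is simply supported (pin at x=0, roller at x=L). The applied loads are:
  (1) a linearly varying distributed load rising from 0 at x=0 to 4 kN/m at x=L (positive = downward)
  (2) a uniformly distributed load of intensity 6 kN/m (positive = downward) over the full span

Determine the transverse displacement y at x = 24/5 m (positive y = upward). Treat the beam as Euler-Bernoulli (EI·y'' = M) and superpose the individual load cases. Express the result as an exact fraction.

Load 1 — triangular load w₀=4 kN/m (0→w₀ over full span):
  y_1 = -w₀x(7L⁴-10L²x²+3x⁴)/(360LEI) = -4·(24/5)·(7·6⁴-10·6²·(24/5)²+3·(24/5)⁴)/(360·6·100000) = -10287/48828125 m
Load 2 — uniform load w=6 kN/m over full span:
  y_2 = -wx(L³-2Lx²+x³)/(24EI) = -6·(24/5)·(6³-2·6·(24/5)²+(24/5)³)/(24·100000) = -2349/3906250 m
Superposition: y = Σ y_i = -79299/97656250 m ≈ -0.000812 m

y(24/5) = -79299/97656250 m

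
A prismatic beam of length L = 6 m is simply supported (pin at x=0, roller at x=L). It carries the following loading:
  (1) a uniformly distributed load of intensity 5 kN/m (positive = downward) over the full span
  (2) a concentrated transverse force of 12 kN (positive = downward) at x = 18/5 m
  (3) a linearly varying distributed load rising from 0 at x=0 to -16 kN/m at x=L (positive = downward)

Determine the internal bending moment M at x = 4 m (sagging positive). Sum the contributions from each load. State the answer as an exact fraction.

Load 1 — uniform load w=5 kN/m over full span:
  M_1 = wx(L-x)/2 = 5·4·(6-4)/2 = 20 kN·m
Load 2 — point force P=12 kN at a=18/5 m (b=L-a=12/5):
  M_2 = Pa(L-x)/L  [x>a] = 12·(18/5)·(6-4)/6 = 72/5 kN·m
Load 3 — triangular load w₀=-16 kN/m (0→w₀ over full span):
  M_3 = w₀Lx/6 - w₀x³/(6L) = (-16)·6·4/6 - (-16)·4³/(6·6) = -320/9 kN·m
Superposition: M = Σ M_i = -52/45 kN·m ≈ -1.155556 kN·m

M(4) = -52/45 kN·m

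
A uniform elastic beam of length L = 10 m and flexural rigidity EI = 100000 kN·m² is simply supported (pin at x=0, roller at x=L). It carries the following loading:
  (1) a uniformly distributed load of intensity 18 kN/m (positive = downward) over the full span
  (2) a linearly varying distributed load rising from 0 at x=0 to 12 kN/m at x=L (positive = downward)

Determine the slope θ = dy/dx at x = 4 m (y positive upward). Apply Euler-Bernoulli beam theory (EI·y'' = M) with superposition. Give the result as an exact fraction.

θ(4) = -2311/750000 rad

Load 1 — uniform load w=18 kN/m over full span:
  θ_1 = -w(L³-6Lx²+4x³)/(24EI) = -18·(10³-6·10·4²+4·4³)/(24·100000) = -111/50000 rad
Load 2 — triangular load w₀=12 kN/m (0→w₀ over full span):
  θ_2 = -w₀(7L⁴-30L²x²+15x⁴)/(360LEI) = -12·(7·10⁴-30·10²·4²+15·4⁴)/(360·10·100000) = -323/375000 rad
Superposition: θ = Σ θ_i = -2311/750000 rad ≈ -0.003081 rad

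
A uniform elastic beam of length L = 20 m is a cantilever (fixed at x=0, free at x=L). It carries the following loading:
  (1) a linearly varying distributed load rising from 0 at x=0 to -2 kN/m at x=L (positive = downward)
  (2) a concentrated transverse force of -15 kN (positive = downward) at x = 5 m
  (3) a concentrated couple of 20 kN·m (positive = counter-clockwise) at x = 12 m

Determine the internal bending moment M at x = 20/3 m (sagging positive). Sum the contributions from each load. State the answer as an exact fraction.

Load 1 — triangular load w₀=-2 kN/m (0→w₀ over full span):
  M_1 = w₀Lx/2 - w₀L²/3 - w₀x³/(6L) = (-2)·20·(20/3)/2 - (-2)·20²/3 - (-2)·(20/3)³/(6·20) = 11200/81 kN·m
Load 2 — point force P=-15 kN at a=5 m (b=L-a=15):
  M_2 = 0  [x>a] = 0 kN·m
Load 3 — applied couple M₀=20 kN·m at a=12 m (b=L-a=8):
  M_3 = M₀  [x≤a] = 20 = 20 kN·m
Superposition: M = Σ M_i = 12820/81 kN·m ≈ 158.271605 kN·m

M(20/3) = 12820/81 kN·m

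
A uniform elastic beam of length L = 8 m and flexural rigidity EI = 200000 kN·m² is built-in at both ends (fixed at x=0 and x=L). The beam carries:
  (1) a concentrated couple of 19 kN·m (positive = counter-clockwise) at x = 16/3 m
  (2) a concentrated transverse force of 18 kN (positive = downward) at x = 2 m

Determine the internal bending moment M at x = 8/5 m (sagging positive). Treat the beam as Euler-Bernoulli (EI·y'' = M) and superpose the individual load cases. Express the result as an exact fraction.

M(8/5) = 167/60 kN·m

Load 1 — applied couple M₀=19 kN·m at a=16/3 m (b=L-a=8/3):
  M_1 = R_Ax - M_A  [x≤a] with R_A=19/6, M_A=19/3 = (19/6)·(8/5) - (19/3) = -19/15 kN·m
Load 2 — point force P=18 kN at a=2 m (b=L-a=6):
  M_2 = Pb²(3a+b)x/L³ - Pab²/L²  [x≤a] = 18·6²·(3·2+6)·(8/5)/8³ - 18·2·6²/8² = 81/20 kN·m
Superposition: M = Σ M_i = 167/60 kN·m ≈ 2.783333 kN·m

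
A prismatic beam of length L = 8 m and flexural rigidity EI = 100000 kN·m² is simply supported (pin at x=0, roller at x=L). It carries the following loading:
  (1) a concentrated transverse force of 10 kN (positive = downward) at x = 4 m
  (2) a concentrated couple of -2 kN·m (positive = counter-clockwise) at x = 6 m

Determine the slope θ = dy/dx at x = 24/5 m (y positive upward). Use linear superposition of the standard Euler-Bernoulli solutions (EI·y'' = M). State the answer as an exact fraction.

Load 1 — point force P=10 kN at a=4 m (b=L-a=4):
  θ_1 = -Pa(2L²-6Lx+3x²+a²)/(6LEI)  [x>a] = -10·4·(2·8²-6·8·(24/5)+3·(24/5)²+4²)/(6·8·100000) = 9/62500 rad
Load 2 — applied couple M₀=-2 kN·m at a=6 m (b=L-a=2):
  θ_2 = (M₀x²/(2L)+C₁)/EI  [x≤a] with C₁=M₀(3b²-L²)/(6L)=13/6 = ((-2)·(24/5)²/(2·8)+(13/6))/100000 = -107/15000000 rad
Superposition: θ = Σ θ_i = 2053/15000000 rad ≈ 0.000137 rad

θ(24/5) = 2053/15000000 rad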